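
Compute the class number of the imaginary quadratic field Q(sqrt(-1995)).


K = Q(sqrt(-1995)). d mod 4 = 1, so D = disc(K) = d = -1995
h(K) equals the number of primitive reduced positive-definite forms (a, b, c) = a*x^2 + b*x*y + c*y^2 with b^2 - 4ac = D,
where reduced means |b| <= a <= c, with b >= 0 whenever |b| = a or a = c, and primitive means gcd(a, b, c) = 1.
Reduced forces 3a^2 <= |D| = 1995, so 1 <= a <= 25; b must have the parity of D, and c = (b^2 - D)/(4a) must be an integer >= a.
Enumerate a = 1..25, b in [-a, a]:
  a=1: (1, 1, 499)  [1]
  a=2: none
  a=3: (3, 3, 167)  [1]
  a=4: none
  a=5: (5, 5, 101)  [1]
  a=6: none
  a=7: (7, 7, 73)  [1]
  a=8..14: none
  a=15: (15, 15, 37)  [1]
  a=16..18: none
  a=19: (19, 19, 31)  [1]
  a=20: none
  a=21: (21, 21, 29)  [1]
  a=22: none
  a=23: (23, 11, 23)  [1]
  a=24..25: none
Total reduced forms: 1 + 1 + 1 + 1 + 1 + 1 + 1 + 1 = 8
h = 8

8


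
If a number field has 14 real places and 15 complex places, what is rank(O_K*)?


By Dirichlet's unit theorem:
rank = r1 + r2 - 1
= 14 + 15 - 1
= 28

28


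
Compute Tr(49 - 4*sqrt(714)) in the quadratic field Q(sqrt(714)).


Tr(a + b*sqrt(d)) = (a + b*sqrt(d)) + (a - b*sqrt(d)) = 2a
= 2 * (49)
= 98

98


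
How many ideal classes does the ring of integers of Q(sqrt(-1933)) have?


K = Q(sqrt(-1933)). d mod 4 = 3, so D = disc(K) = 4d = -7732
h(K) equals the number of primitive reduced positive-definite forms (a, b, c) = a*x^2 + b*x*y + c*y^2 with b^2 - 4ac = D,
where reduced means |b| <= a <= c, with b >= 0 whenever |b| = a or a = c, and primitive means gcd(a, b, c) = 1.
Reduced forces 3a^2 <= |D| = 7732, so 1 <= a <= 50; b must have the parity of D, and c = (b^2 - D)/(4a) must be an integer >= a.
Enumerate a = 1..50, b in [-a, a]:
  a=1: (1, 0, 1933)  [1]
  a=2: (2, 2, 967)  [1]
  a=3..10: none
  a=11: (11, -10, 178), (11, 10, 178)  [2]
  a=12: none
  a=13: (13, -4, 149), (13, 4, 149)  [2]
  a=14..18: none
  a=19: (19, -18, 106), (19, 18, 106)  [2]
  a=20..21: none
  a=22: (22, -10, 89), (22, 10, 89)  [2]
  a=23..25: none
  a=26: (26, -22, 79), (26, 22, 79)  [2]
  a=27..30: none
  a=31: (31, -24, 67), (31, 24, 67)  [2]
  a=32..36: none
  a=37: (37, -36, 61), (37, 36, 61)  [2]
  a=38: (38, -18, 53), (38, 18, 53)  [2]
  a=39..50: none
Total reduced forms: 1 + 1 + 2 + 2 + 2 + 2 + 2 + 2 + 2 + 2 = 18
h = 18

18


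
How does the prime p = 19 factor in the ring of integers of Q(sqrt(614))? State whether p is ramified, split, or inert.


K = Q(sqrt(614)). Since d mod 4 = 2, disc(K) = 2456.
Check p | disc: 2456 mod 19 = 5.
p does not divide disc. Compute Legendre symbol (d/p):
6^((19-1)/2) mod 19 = 1
(d/p) = 1, so p splits: (p) = P*P' with e=1, f=1, g=2.
Therefore p is split.

split


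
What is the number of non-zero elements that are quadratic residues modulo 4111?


For prime p, the number of non-zero quadratic residues is (p-1)/2.
= (4111-1)/2
= 2055

2055


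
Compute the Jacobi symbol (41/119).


Compute (41/119) via quadratic reciprocity:
  reciprocity: (41/119) -> +(119/41)
  reduce: (37/41)
  reciprocity: (37/41) -> +(41/37)
  reduce: (4/37)
  pull out 2: (2/37) = -1  (since 37 mod 8 = 5)
  pull out 2: (2/37) = -1  (since 37 mod 8 = 5)
  (1/37) = 1
Product of signs = 1

1


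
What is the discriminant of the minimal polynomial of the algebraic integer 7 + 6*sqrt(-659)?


The element 7 + 6*sqrt(-659) has minimal polynomial:
x^2 - 14*x + 23773
Discriminant = (-14)^2 - 4*(23773)
= 196 - 95092
= -94896

-94896


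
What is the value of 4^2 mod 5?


p = 5 is prime and the exponent is (p-1)/2 = 2, so by Euler's criterion 4^2 = (4/5) = +1 or -1 mod 5.
Compute by square-and-multiply:
  2 = 2 (binary 10)
  Repeated squaring mod 5: 4^1 = 4, 4^2 = 1
  4^2 = 1 mod 5
Result 1: 4 is a quadratic residue mod 5.
4^2 mod 5 = 1

1


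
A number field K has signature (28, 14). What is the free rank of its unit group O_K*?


By Dirichlet's unit theorem:
rank = r1 + r2 - 1
= 28 + 14 - 1
= 41

41


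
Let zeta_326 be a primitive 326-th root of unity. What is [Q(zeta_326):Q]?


The degree equals Euler's totient phi(326).
326 = 2 * 163
phi(326) = 162

162


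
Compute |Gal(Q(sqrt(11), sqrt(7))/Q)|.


The 2 square roots of distinct primes are multiplicatively independent over Q,
so [K:Q] = 2^2 and Gal(K/Q) is isomorphic to (Z/2Z)^2.
|Gal| = 2^2 = 4

4


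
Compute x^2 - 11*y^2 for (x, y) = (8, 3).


x^2 - d*y^2
= 8^2 - 11*3^2
= 64 - 99
= -35

-35


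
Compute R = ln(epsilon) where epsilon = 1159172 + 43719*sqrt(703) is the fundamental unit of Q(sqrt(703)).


epsilon = 1159172 + 43719*sqrt(703)
= 2.3183e+06
R = ln(2.3183e+06)
= 14.6564

14.6564


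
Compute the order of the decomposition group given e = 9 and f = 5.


|D_P| = e * f
= 9 * 5
= 45

45


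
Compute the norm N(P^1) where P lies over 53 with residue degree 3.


N(P^a) = p^(a*f)
= 53^(1*3)
= 53^3
= 148877

148877


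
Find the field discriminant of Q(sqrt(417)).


For K = Q(sqrt(d)) with d squarefree: disc(K) = d if d = 1 mod 4, and disc(K) = 4d if d = 2 or 3 mod 4.
Here d = 417, and d mod 4 = 1.
d = 1 mod 4 (O_K = Z[(1+sqrt(d))/2]), so disc(K) = d = 417

417


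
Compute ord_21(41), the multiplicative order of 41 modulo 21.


We want ord_21(41), the smallest k >= 1 with 41^k = 1 mod 21.
n = 21 = 3 * 7, phi(21) = 12; the order divides phi(n).
Divisors of 12: 1, 2, 3, 4, 6, 12
Repeated squaring mod 21: 41^1 = 20, 41^2 = 1, 41^4 = 1, 41^8 = 1
Test divisors in increasing order:
  k=1: 41^1 = 20 mod 21
  k=2: 41^2 = 1 mod 21  <- first divisor giving 1
Order = 2

2


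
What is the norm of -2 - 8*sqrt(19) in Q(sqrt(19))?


N(a + b*sqrt(d)) = a^2 - d*b^2
= (-2)^2 - (19)*(-8)^2
= 4 - 1216
= -1212

-1212


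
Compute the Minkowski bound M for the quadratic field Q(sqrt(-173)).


d = -173, d mod 4 = 3, so disc(K) = 4d = -692; |disc(K)| = 692
Imaginary quadratic field, so n = 2, s = r2 = 1, r1 = 0
M = (n!/n^n) * (4/pi)^s * sqrt(|disc(K)|) = (2!/2^2) * (4/pi)^1 * sqrt(692)
= 0.5 * 1.273240 * 26.305893
= 16.7469

16.7469


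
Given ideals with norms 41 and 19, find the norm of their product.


N(IJ) = N(I) * N(J)
= 41 * 19
= 779

779


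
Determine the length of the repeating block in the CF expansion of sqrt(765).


Run the CF algorithm for sqrt(765).
a_0 = floor(sqrt(765)) = 27; set m_0=0, q_0=1.
Recurrence: m' = q*a - m,  q' = (d - m'^2)/q,  a' = floor((a_0 + m')/q').
  step 1: m=27, q=36, a=1
  step 2: m=9, q=19, a=1
  step 3: m=10, q=35, a=1
  step 4: m=25, q=4, a=13
  step 5: m=27, q=9, a=6
  step 6: m=27, q=4, a=13
  step 7: m=25, q=35, a=1
  step 8: m=10, q=19, a=1
  step 9: m=9, q=36, a=1
  step 10: m=27, q=1, a=54
a_10 = 2*a_0 = 54, so the period closes here.
sqrt(765) = [27; 1, 1, 1, 13, 6, 13, 1, 1, 1, 54]
Period length = 10

10


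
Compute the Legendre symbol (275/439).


p = 439 is prime, so compute (275/439) with the reciprocity algorithm (Jacobi-symbol steps: pull out 2s via (2/n), flip via reciprocity, reduce):
  reciprocity: (275/439) -> -(439/275)
  reduce: (164/275)
  pull out 2: (2/275) = -1  (since 275 mod 8 = 3)
  pull out 2: (2/275) = -1  (since 275 mod 8 = 3)
  reciprocity: (41/275) -> +(275/41)
  reduce: (29/41)
  reciprocity: (29/41) -> +(41/29)
  reduce: (12/29)
  pull out 2: (2/29) = -1  (since 29 mod 8 = 5)
  pull out 2: (2/29) = -1  (since 29 mod 8 = 5)
  reciprocity: (3/29) -> +(29/3)
  reduce: (2/3)
  pull out 2: (2/3) = -1  (since 3 mod 8 = 3)
  (1/3) = 1
Product of signs = 1
(275/439) = 1

1


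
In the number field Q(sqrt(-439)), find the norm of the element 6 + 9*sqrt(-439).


N(a + b*sqrt(d)) = a^2 - d*b^2
= (6)^2 - (-439)*(9)^2
= 36 + 35559
= 35595

35595


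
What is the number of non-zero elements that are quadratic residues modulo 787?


For prime p, the number of non-zero quadratic residues is (p-1)/2.
= (787-1)/2
= 393

393


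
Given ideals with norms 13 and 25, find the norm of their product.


N(IJ) = N(I) * N(J)
= 13 * 25
= 325

325


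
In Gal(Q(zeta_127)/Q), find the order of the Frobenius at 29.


The Frobenius at p in Gal(Q(zeta_n)/Q) = (Z/nZ)* is the class of p, so its order is ord_127(29), the smallest k >= 1 with 29^k = 1 mod 127.
n = 127 = 127, phi(127) = 126; the order divides phi(n).
Divisors of 126: 1, 2, 3, 6, 7, 9, 14, 18, 21, 42, 63, 126
Repeated squaring mod 127: 29^1 = 29, 29^2 = 79, 29^4 = 18, 29^8 = 70, 29^16 = 74, 29^32 = 15, 29^64 = 98
Test divisors in increasing order:
  k=1: 29^1 = 29 mod 127
  k=2: 29^2 = 79 mod 127
  k=3: 29^3 = 79 * 29 = 5 mod 127
  k=6: 29^6 = 18 * 79 = 25 mod 127
  k=7: 29^7 = 18 * 79 * 29 = 90 mod 127
  k=9: 29^9 = 70 * 29 = 125 mod 127
  k=14: 29^14 = 70 * 18 * 79 = 99 mod 127
  k=18: 29^18 = 74 * 79 = 4 mod 127
  k=21: 29^21 = 74 * 18 * 29 = 20 mod 127
  k=42: 29^42 = 15 * 70 * 79 = 19 mod 127
  k=63: 29^63 = 15 * 74 * 70 * 18 * 79 * 29 = 126 mod 127
  k=126: 29^126 = 98 * 15 * 74 * 70 * 18 * 79 = 1 mod 127  <- first divisor giving 1
Order = 126

126


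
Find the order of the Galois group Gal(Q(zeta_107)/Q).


|Gal(Q(zeta_107)/Q)| = phi(107)
= 106

106


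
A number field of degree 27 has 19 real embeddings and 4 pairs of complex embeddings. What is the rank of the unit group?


By Dirichlet's unit theorem:
rank = r1 + r2 - 1
= 19 + 4 - 1
= 22

22


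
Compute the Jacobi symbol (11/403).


Compute (11/403) via quadratic reciprocity:
  reciprocity: (11/403) -> -(403/11)
  reduce: (7/11)
  reciprocity: (7/11) -> -(11/7)
  reduce: (4/7)
  pull out 2: (2/7) = +1  (since 7 mod 8 = 7)
  pull out 2: (2/7) = +1  (since 7 mod 8 = 7)
  (1/7) = 1
Product of signs = 1

1


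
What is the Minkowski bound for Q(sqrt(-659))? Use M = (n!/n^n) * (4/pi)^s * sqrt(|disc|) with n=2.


d = -659, d mod 4 = 1, so disc(K) = d = -659; |disc(K)| = 659
Imaginary quadratic field, so n = 2, s = r2 = 1, r1 = 0
M = (n!/n^n) * (4/pi)^s * sqrt(|disc(K)|) = (2!/2^2) * (4/pi)^1 * sqrt(659)
= 0.5 * 1.273240 * 25.670995
= 16.3427

16.3427


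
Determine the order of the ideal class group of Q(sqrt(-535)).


K = Q(sqrt(-535)). d mod 4 = 1, so D = disc(K) = d = -535
h(K) equals the number of primitive reduced positive-definite forms (a, b, c) = a*x^2 + b*x*y + c*y^2 with b^2 - 4ac = D,
where reduced means |b| <= a <= c, with b >= 0 whenever |b| = a or a = c, and primitive means gcd(a, b, c) = 1.
Reduced forces 3a^2 <= |D| = 535, so 1 <= a <= 13; b must have the parity of D, and c = (b^2 - D)/(4a) must be an integer >= a.
Enumerate a = 1..13, b in [-a, a]:
  a=1: (1, 1, 134)  [1]
  a=2: (2, -1, 67), (2, 1, 67)  [2]
  a=3: none
  a=4: (4, -3, 34), (4, 3, 34)  [2]
  a=5: (5, 5, 28)  [1]
  a=6: none
  a=7: (7, -5, 20), (7, 5, 20)  [2]
  a=8: (8, -3, 17), (8, 3, 17)  [2]
  a=9: none
  a=10: (10, -5, 14), (10, 5, 14)  [2]
  a=11: (11, -9, 14), (11, 9, 14)  [2]
  a=12..13: none
Total reduced forms: 1 + 2 + 2 + 1 + 2 + 2 + 2 + 2 = 14
h = 14

14


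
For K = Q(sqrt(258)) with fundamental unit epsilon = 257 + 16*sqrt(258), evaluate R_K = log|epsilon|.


epsilon = 257 + 16*sqrt(258)
= 513.9981
R = ln(513.9981)
= 6.2422

6.2422


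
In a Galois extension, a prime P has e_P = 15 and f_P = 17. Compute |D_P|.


|D_P| = e * f
= 15 * 17
= 255

255


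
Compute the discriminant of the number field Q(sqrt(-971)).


For K = Q(sqrt(d)) with d squarefree: disc(K) = d if d = 1 mod 4, and disc(K) = 4d if d = 2 or 3 mod 4.
Here d = -971, and d mod 4 = 1.
d = 1 mod 4 (O_K = Z[(1+sqrt(d))/2]), so disc(K) = d = -971

-971


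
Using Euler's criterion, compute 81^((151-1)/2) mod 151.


p = 151 is prime and the exponent is (p-1)/2 = 75, so by Euler's criterion 81^75 = (81/151) = +1 or -1 mod 151.
Compute by square-and-multiply:
  75 = 64 + 8 + 2 + 1 (binary 1001011)
  Repeated squaring mod 151: 81^1 = 81, 81^2 = 68, 81^4 = 94, 81^8 = 78, 81^16 = 44, 81^32 = 124, 81^64 = 125
  81^75 = 81^64 * 81^8 * 81^2 * 81^1 = 125 * 78 * 68 * 81 mod 151
    125 * 78 = 9750 = 86 mod 151
    86 * 68 = 5848 = 110 mod 151
    110 * 81 = 8910 = 1 mod 151
  81^75 = 1 mod 151
Result 1: 81 is a quadratic residue mod 151.
81^75 mod 151 = 1

1


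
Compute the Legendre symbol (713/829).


p = 829 is prime, so compute (713/829) with the reciprocity algorithm (Jacobi-symbol steps: pull out 2s via (2/n), flip via reciprocity, reduce):
  reciprocity: (713/829) -> +(829/713)
  reduce: (116/713)
  pull out 2: (2/713) = +1  (since 713 mod 8 = 1)
  pull out 2: (2/713) = +1  (since 713 mod 8 = 1)
  reciprocity: (29/713) -> +(713/29)
  reduce: (17/29)
  reciprocity: (17/29) -> +(29/17)
  reduce: (12/17)
  pull out 2: (2/17) = +1  (since 17 mod 8 = 1)
  pull out 2: (2/17) = +1  (since 17 mod 8 = 1)
  reciprocity: (3/17) -> +(17/3)
  reduce: (2/3)
  pull out 2: (2/3) = -1  (since 3 mod 8 = 3)
  (1/3) = 1
Product of signs = -1
(713/829) = -1

-1


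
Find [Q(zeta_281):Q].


The degree equals Euler's totient phi(281).
281 = 281
phi(281) = 280

280


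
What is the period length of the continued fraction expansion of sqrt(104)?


Run the CF algorithm for sqrt(104).
a_0 = floor(sqrt(104)) = 10; set m_0=0, q_0=1.
Recurrence: m' = q*a - m,  q' = (d - m'^2)/q,  a' = floor((a_0 + m')/q').
  step 1: m=10, q=4, a=5
  step 2: m=10, q=1, a=20
a_2 = 2*a_0 = 20, so the period closes here.
sqrt(104) = [10; 5, 20]
Period length = 2

2


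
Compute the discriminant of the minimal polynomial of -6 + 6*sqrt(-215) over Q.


The element -6 + 6*sqrt(-215) has minimal polynomial:
x^2 + 12*x + 7776
Discriminant = (12)^2 - 4*(7776)
= 144 - 31104
= -30960

-30960


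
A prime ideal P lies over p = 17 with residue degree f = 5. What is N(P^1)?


N(P^a) = p^(a*f)
= 17^(1*5)
= 17^5
= 1419857

1419857


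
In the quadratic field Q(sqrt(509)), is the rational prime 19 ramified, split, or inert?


K = Q(sqrt(509)). Since d mod 4 = 1, disc(K) = 509.
Check p | disc: 509 mod 19 = 15.
p does not divide disc. Compute Legendre symbol (d/p):
15^((19-1)/2) mod 19 = -1
(d/p) = -1, so p is inert: (p) stays prime with e=1, f=2, g=1.
Therefore p is inert.

inert


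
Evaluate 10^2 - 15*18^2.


x^2 - d*y^2
= 10^2 - 15*18^2
= 100 - 4860
= -4760

-4760


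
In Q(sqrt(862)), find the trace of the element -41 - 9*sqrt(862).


Tr(a + b*sqrt(d)) = (a + b*sqrt(d)) + (a - b*sqrt(d)) = 2a
= 2 * (-41)
= -82

-82


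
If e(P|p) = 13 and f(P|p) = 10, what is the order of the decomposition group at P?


|D_P| = e * f
= 13 * 10
= 130

130


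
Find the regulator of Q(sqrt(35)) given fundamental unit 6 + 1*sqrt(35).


epsilon = 6 + 1*sqrt(35)
= 11.9161
R = ln(11.9161)
= 2.4779

2.4779


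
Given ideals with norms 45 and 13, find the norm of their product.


N(IJ) = N(I) * N(J)
= 45 * 13
= 585

585


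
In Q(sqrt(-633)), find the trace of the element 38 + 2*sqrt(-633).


Tr(a + b*sqrt(d)) = (a + b*sqrt(d)) + (a - b*sqrt(d)) = 2a
= 2 * (38)
= 76

76


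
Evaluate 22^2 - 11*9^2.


x^2 - d*y^2
= 22^2 - 11*9^2
= 484 - 891
= -407

-407


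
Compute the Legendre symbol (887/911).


p = 911 is prime, so compute (887/911) with the reciprocity algorithm (Jacobi-symbol steps: pull out 2s via (2/n), flip via reciprocity, reduce):
  reciprocity: (887/911) -> -(911/887)
  reduce: (24/887)
  pull out 2: (2/887) = +1  (since 887 mod 8 = 7)
  pull out 2: (2/887) = +1  (since 887 mod 8 = 7)
  pull out 2: (2/887) = +1  (since 887 mod 8 = 7)
  reciprocity: (3/887) -> -(887/3)
  reduce: (2/3)
  pull out 2: (2/3) = -1  (since 3 mod 8 = 3)
  (1/3) = 1
Product of signs = -1
(887/911) = -1

-1


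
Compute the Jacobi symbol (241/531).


Compute (241/531) via quadratic reciprocity:
  reciprocity: (241/531) -> +(531/241)
  reduce: (49/241)
  reciprocity: (49/241) -> +(241/49)
  reduce: (45/49)
  reciprocity: (45/49) -> +(49/45)
  reduce: (4/45)
  pull out 2: (2/45) = -1  (since 45 mod 8 = 5)
  pull out 2: (2/45) = -1  (since 45 mod 8 = 5)
  (1/45) = 1
Product of signs = 1

1


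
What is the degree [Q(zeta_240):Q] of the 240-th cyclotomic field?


The degree equals Euler's totient phi(240).
240 = 2^4 * 3 * 5
phi(240) = 64

64


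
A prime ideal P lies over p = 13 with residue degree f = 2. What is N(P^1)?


N(P^a) = p^(a*f)
= 13^(1*2)
= 13^2
= 169

169


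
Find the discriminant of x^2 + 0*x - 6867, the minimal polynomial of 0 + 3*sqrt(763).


The element 0 + 3*sqrt(763) has minimal polynomial:
x^2 + 0*x - 6867
Discriminant = (0)^2 - 4*(-6867)
= 0 + 27468
= 27468

27468


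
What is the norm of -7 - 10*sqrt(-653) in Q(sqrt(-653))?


N(a + b*sqrt(d)) = a^2 - d*b^2
= (-7)^2 - (-653)*(-10)^2
= 49 + 65300
= 65349

65349


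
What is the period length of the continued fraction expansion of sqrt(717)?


Run the CF algorithm for sqrt(717).
a_0 = floor(sqrt(717)) = 26; set m_0=0, q_0=1.
Recurrence: m' = q*a - m,  q' = (d - m'^2)/q,  a' = floor((a_0 + m')/q').
  step 1: m=26, q=41, a=1
  step 2: m=15, q=12, a=3
  step 3: m=21, q=23, a=2
  step 4: m=25, q=4, a=12
  step 5: m=23, q=47, a=1
  step 6: m=24, q=3, a=16
  step 7: m=24, q=47, a=1
  step 8: m=23, q=4, a=12
  step 9: m=25, q=23, a=2
  step 10: m=21, q=12, a=3
  step 11: m=15, q=41, a=1
  step 12: m=26, q=1, a=52
a_12 = 2*a_0 = 52, so the period closes here.
sqrt(717) = [26; 1, 3, 2, 12, 1, 16, 1, 12, 2, 3, 1, 52]
Period length = 12

12


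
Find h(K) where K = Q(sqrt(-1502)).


K = Q(sqrt(-1502)). d mod 4 = 2, so D = disc(K) = 4d = -6008
h(K) equals the number of primitive reduced positive-definite forms (a, b, c) = a*x^2 + b*x*y + c*y^2 with b^2 - 4ac = D,
where reduced means |b| <= a <= c, with b >= 0 whenever |b| = a or a = c, and primitive means gcd(a, b, c) = 1.
Reduced forces 3a^2 <= |D| = 6008, so 1 <= a <= 44; b must have the parity of D, and c = (b^2 - D)/(4a) must be an integer >= a.
Enumerate a = 1..44, b in [-a, a]:
  a=1: (1, 0, 1502)  [1]
  a=2: (2, 0, 751)  [1]
  a=3: (3, -2, 501), (3, 2, 501)  [2]
  a=4..5: none
  a=6: (6, -4, 251), (6, 4, 251)  [2]
  a=7..8: none
  a=9: (9, -2, 167), (9, 2, 167)  [2]
  a=10: none
  a=11: (11, -8, 138), (11, 8, 138)  [2]
  a=12..17: none
  a=18: (18, -16, 87), (18, 16, 87)  [2]
  a=19..21: none
  a=22: (22, -8, 69), (22, 8, 69)  [2]
  a=23: (23, -8, 66), (23, 8, 66)  [2]
  a=24..26: none
  a=27: (27, -16, 58), (27, 16, 58)  [2]
  a=28: none
  a=29: (29, -16, 54), (29, 16, 54)  [2]
  a=30..32: none
  a=33: (33, -14, 47), (33, -8, 46), (33, 8, 46), (33, 14, 47)  [4]
  a=34..44: none
Total reduced forms: 1 + 1 + 2 + 2 + 2 + 2 + 2 + 2 + 2 + 2 + 2 + 4 = 24
h = 24

24


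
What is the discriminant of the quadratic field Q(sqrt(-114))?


For K = Q(sqrt(d)) with d squarefree: disc(K) = d if d = 1 mod 4, and disc(K) = 4d if d = 2 or 3 mod 4.
Here d = -114, and d mod 4 = 2.
d = 2 mod 4, not 1 (O_K = Z[sqrt(d)]), so disc(K) = 4d = 4 * (-114) = -456

-456


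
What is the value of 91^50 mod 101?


p = 101 is prime and the exponent is (p-1)/2 = 50, so by Euler's criterion 91^50 = (91/101) = +1 or -1 mod 101.
Compute by square-and-multiply:
  50 = 32 + 16 + 2 (binary 110010)
  Repeated squaring mod 101: 91^1 = 91, 91^2 = 100, 91^4 = 1, 91^8 = 1, 91^16 = 1, 91^32 = 1
  91^50 = 91^32 * 91^16 * 91^2 = 1 * 1 * 100 mod 101
    1 * 1 = 1 = 1 mod 101
    1 * 100 = 100 = 100 mod 101
  91^50 = 100 mod 101
Result 100 = p - 1 = -1 mod 101: 91 is a quadratic non-residue mod 101. As a residue in [0, p-1] the value is 100.
91^50 mod 101 = 100

100


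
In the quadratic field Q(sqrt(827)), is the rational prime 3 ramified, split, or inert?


K = Q(sqrt(827)). Since d mod 4 = 3, disc(K) = 3308.
Check p | disc: 3308 mod 3 = 2.
p does not divide disc. Compute Legendre symbol (d/p):
2^((3-1)/2) mod 3 = -1
(d/p) = -1, so p is inert: (p) stays prime with e=1, f=2, g=1.
Therefore p is inert.

inert


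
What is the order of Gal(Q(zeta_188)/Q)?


|Gal(Q(zeta_188)/Q)| = phi(188)
= 92

92


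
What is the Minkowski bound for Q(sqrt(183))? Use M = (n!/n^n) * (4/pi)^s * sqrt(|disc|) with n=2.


d = 183, d mod 4 = 3, so disc(K) = 4d = 732; |disc(K)| = 732
Real quadratic field, so n = 2, s = r2 = 0, r1 = 2
M = (n!/n^n) * (4/pi)^s * sqrt(|disc(K)|) = (2!/2^2) * (4/pi)^0 * sqrt(732)
= 0.5 * 1.000000 * 27.055499
= 13.5277

13.5277


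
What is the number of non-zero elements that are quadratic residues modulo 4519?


For prime p, the number of non-zero quadratic residues is (p-1)/2.
= (4519-1)/2
= 2259

2259


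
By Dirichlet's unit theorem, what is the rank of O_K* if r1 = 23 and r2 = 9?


By Dirichlet's unit theorem:
rank = r1 + r2 - 1
= 23 + 9 - 1
= 31

31


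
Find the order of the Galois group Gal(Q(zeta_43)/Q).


|Gal(Q(zeta_43)/Q)| = phi(43)
= 42

42


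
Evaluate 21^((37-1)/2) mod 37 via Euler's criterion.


p = 37 is prime and the exponent is (p-1)/2 = 18, so by Euler's criterion 21^18 = (21/37) = +1 or -1 mod 37.
Compute by square-and-multiply:
  18 = 16 + 2 (binary 10010)
  Repeated squaring mod 37: 21^1 = 21, 21^2 = 34, 21^4 = 9, 21^8 = 7, 21^16 = 12
  21^18 = 21^16 * 21^2 = 12 * 34 mod 37
    12 * 34 = 408 = 1 mod 37
  21^18 = 1 mod 37
Result 1: 21 is a quadratic residue mod 37.
21^18 mod 37 = 1

1


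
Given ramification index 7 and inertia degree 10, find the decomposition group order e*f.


|D_P| = e * f
= 7 * 10
= 70

70


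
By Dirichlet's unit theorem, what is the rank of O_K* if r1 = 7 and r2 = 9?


By Dirichlet's unit theorem:
rank = r1 + r2 - 1
= 7 + 9 - 1
= 15

15


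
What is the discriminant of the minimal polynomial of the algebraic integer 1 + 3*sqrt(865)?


The element 1 + 3*sqrt(865) has minimal polynomial:
x^2 - 2*x - 7784
Discriminant = (-2)^2 - 4*(-7784)
= 4 + 31136
= 31140

31140


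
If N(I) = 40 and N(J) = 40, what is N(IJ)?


N(IJ) = N(I) * N(J)
= 40 * 40
= 1600

1600


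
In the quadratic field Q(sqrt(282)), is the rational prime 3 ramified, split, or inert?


K = Q(sqrt(282)). Since d mod 4 = 2, disc(K) = 1128.
Check p | disc: 1128 mod 3 = 0.
p divides disc, so p ramifies: (p) = P^2 with e=2, f=1, g=1.
Therefore p is ramified.

ramified


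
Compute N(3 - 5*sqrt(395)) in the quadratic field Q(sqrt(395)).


N(a + b*sqrt(d)) = a^2 - d*b^2
= (3)^2 - (395)*(-5)^2
= 9 - 9875
= -9866

-9866


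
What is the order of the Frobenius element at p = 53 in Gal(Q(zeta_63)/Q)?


The Frobenius at p in Gal(Q(zeta_n)/Q) = (Z/nZ)* is the class of p, so its order is ord_63(53), the smallest k >= 1 with 53^k = 1 mod 63.
n = 63 = 3^2 * 7, phi(63) = 36; the order divides phi(n).
Divisors of 36: 1, 2, 3, 4, 6, 9, 12, 18, 36
Repeated squaring mod 63: 53^1 = 53, 53^2 = 37, 53^4 = 46, 53^8 = 37, 53^16 = 46, 53^32 = 37
Test divisors in increasing order:
  k=1: 53^1 = 53 mod 63
  k=2: 53^2 = 37 mod 63
  k=3: 53^3 = 37 * 53 = 8 mod 63
  k=4: 53^4 = 46 mod 63
  k=6: 53^6 = 46 * 37 = 1 mod 63  <- first divisor giving 1
Order = 6

6


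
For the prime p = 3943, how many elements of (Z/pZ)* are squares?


For prime p, the number of non-zero quadratic residues is (p-1)/2.
= (3943-1)/2
= 1971

1971


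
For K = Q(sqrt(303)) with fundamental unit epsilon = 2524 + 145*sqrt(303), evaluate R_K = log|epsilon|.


epsilon = 2524 + 145*sqrt(303)
= 5047.9998
R = ln(5047.9998)
= 8.5267

8.5267


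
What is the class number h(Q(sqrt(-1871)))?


K = Q(sqrt(-1871)). d mod 4 = 1, so D = disc(K) = d = -1871
h(K) equals the number of primitive reduced positive-definite forms (a, b, c) = a*x^2 + b*x*y + c*y^2 with b^2 - 4ac = D,
where reduced means |b| <= a <= c, with b >= 0 whenever |b| = a or a = c, and primitive means gcd(a, b, c) = 1.
Reduced forces 3a^2 <= |D| = 1871, so 1 <= a <= 24; b must have the parity of D, and c = (b^2 - D)/(4a) must be an integer >= a.
Enumerate a = 1..24, b in [-a, a]:
  a=1: (1, 1, 468)  [1]
  a=2: (2, -1, 234), (2, 1, 234)  [2]
  a=3: (3, -1, 156), (3, 1, 156)  [2]
  a=4: (4, -1, 117), (4, 1, 117)  [2]
  a=5: (5, -3, 94), (5, 3, 94)  [2]
  a=6: (6, -5, 79), (6, -1, 78), (6, 1, 78), (6, 5, 79)  [4]
  a=7: none
  a=8: (8, -7, 60), (8, 7, 60)  [2]
  a=9: (9, -1, 52), (9, 1, 52)  [2]
  a=10: (10, -7, 48), (10, -3, 47), (10, 3, 47), (10, 7, 48)  [4]
  a=11: none
  a=12: (12, -7, 40), (12, -1, 39), (12, 1, 39), (12, 7, 40)  [4]
  a=13: (13, -1, 36), (13, 1, 36)  [2]
  a=14: none
  a=15: (15, -13, 34), (15, -7, 32), (15, 7, 32), (15, 13, 34)  [4]
  a=16: (16, -7, 30), (16, 7, 30)  [2]
  a=17: (17, -13, 30), (17, 13, 30)  [2]
  a=18: (18, -17, 30), (18, -1, 26), (18, 1, 26), (18, 17, 30)  [4]
  a=19: none
  a=20: (20, -17, 27), (20, -7, 24), (20, 7, 24), (20, 17, 27)  [4]
  a=21..23: none
  a=24: (24, -23, 25), (24, 23, 25)  [2]
Total reduced forms: 1 + 2 + 2 + 2 + 2 + 4 + 2 + 2 + 4 + 4 + 2 + 4 + 2 + 2 + 4 + 4 + 2 = 45
h = 45

45


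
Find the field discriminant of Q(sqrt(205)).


For K = Q(sqrt(d)) with d squarefree: disc(K) = d if d = 1 mod 4, and disc(K) = 4d if d = 2 or 3 mod 4.
Here d = 205, and d mod 4 = 1.
d = 1 mod 4 (O_K = Z[(1+sqrt(d))/2]), so disc(K) = d = 205

205


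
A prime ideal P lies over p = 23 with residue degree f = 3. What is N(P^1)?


N(P^a) = p^(a*f)
= 23^(1*3)
= 23^3
= 12167

12167


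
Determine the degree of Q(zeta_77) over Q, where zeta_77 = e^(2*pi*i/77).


The degree equals Euler's totient phi(77).
77 = 7 * 11
phi(77) = 60

60


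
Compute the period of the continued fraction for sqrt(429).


Run the CF algorithm for sqrt(429).
a_0 = floor(sqrt(429)) = 20; set m_0=0, q_0=1.
Recurrence: m' = q*a - m,  q' = (d - m'^2)/q,  a' = floor((a_0 + m')/q').
  step 1: m=20, q=29, a=1
  step 2: m=9, q=12, a=2
  step 3: m=15, q=17, a=2
  step 4: m=19, q=4, a=9
  step 5: m=17, q=35, a=1
  step 6: m=18, q=3, a=12
  step 7: m=18, q=35, a=1
  step 8: m=17, q=4, a=9
  step 9: m=19, q=17, a=2
  step 10: m=15, q=12, a=2
  step 11: m=9, q=29, a=1
  step 12: m=20, q=1, a=40
a_12 = 2*a_0 = 40, so the period closes here.
sqrt(429) = [20; 1, 2, 2, 9, 1, 12, 1, 9, 2, 2, 1, 40]
Period length = 12

12


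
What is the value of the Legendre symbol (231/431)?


p = 431 is prime, so compute (231/431) with the reciprocity algorithm (Jacobi-symbol steps: pull out 2s via (2/n), flip via reciprocity, reduce):
  reciprocity: (231/431) -> -(431/231)
  reduce: (200/231)
  pull out 2: (2/231) = +1  (since 231 mod 8 = 7)
  pull out 2: (2/231) = +1  (since 231 mod 8 = 7)
  pull out 2: (2/231) = +1  (since 231 mod 8 = 7)
  reciprocity: (25/231) -> +(231/25)
  reduce: (6/25)
  pull out 2: (2/25) = +1  (since 25 mod 8 = 1)
  reciprocity: (3/25) -> +(25/3)
  reduce: (1/3)
  (1/3) = 1
Product of signs = -1
(231/431) = -1

-1


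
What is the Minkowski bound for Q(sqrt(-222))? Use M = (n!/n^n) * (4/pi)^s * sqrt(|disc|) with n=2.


d = -222, d mod 4 = 2, so disc(K) = 4d = -888; |disc(K)| = 888
Imaginary quadratic field, so n = 2, s = r2 = 1, r1 = 0
M = (n!/n^n) * (4/pi)^s * sqrt(|disc(K)|) = (2!/2^2) * (4/pi)^1 * sqrt(888)
= 0.5 * 1.273240 * 29.799329
= 18.9708

18.9708


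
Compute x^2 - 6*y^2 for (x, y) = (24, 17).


x^2 - d*y^2
= 24^2 - 6*17^2
= 576 - 1734
= -1158

-1158


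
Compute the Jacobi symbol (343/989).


Compute (343/989) via quadratic reciprocity:
  reciprocity: (343/989) -> +(989/343)
  reduce: (303/343)
  reciprocity: (303/343) -> -(343/303)
  reduce: (40/303)
  pull out 2: (2/303) = +1  (since 303 mod 8 = 7)
  pull out 2: (2/303) = +1  (since 303 mod 8 = 7)
  pull out 2: (2/303) = +1  (since 303 mod 8 = 7)
  reciprocity: (5/303) -> +(303/5)
  reduce: (3/5)
  reciprocity: (3/5) -> +(5/3)
  reduce: (2/3)
  pull out 2: (2/3) = -1  (since 3 mod 8 = 3)
  (1/3) = 1
Product of signs = 1

1


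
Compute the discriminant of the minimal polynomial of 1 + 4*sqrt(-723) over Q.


The element 1 + 4*sqrt(-723) has minimal polynomial:
x^2 - 2*x + 11569
Discriminant = (-2)^2 - 4*(11569)
= 4 - 46276
= -46272

-46272


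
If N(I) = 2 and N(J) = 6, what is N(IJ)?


N(IJ) = N(I) * N(J)
= 2 * 6
= 12

12


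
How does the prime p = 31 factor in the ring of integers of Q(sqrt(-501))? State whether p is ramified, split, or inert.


K = Q(sqrt(-501)). Since d mod 4 = 3, disc(K) = -2004.
Check p | disc: -2004 mod 31 = 11.
p does not divide disc. Compute Legendre symbol (d/p):
26^((31-1)/2) mod 31 = -1
(d/p) = -1, so p is inert: (p) stays prime with e=1, f=2, g=1.
Therefore p is inert.

inert


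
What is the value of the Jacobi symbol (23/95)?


Compute (23/95) via quadratic reciprocity:
  reciprocity: (23/95) -> -(95/23)
  reduce: (3/23)
  reciprocity: (3/23) -> -(23/3)
  reduce: (2/3)
  pull out 2: (2/3) = -1  (since 3 mod 8 = 3)
  (1/3) = 1
Product of signs = -1

-1


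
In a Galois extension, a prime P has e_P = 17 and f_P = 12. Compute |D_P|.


|D_P| = e * f
= 17 * 12
= 204

204


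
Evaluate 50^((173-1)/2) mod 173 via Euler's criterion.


p = 173 is prime and the exponent is (p-1)/2 = 86, so by Euler's criterion 50^86 = (50/173) = +1 or -1 mod 173.
Compute by square-and-multiply:
  86 = 64 + 16 + 4 + 2 (binary 1010110)
  Repeated squaring mod 173: 50^1 = 50, 50^2 = 78, 50^4 = 29, 50^8 = 149, 50^16 = 57, 50^32 = 135, 50^64 = 60
  50^86 = 50^64 * 50^16 * 50^4 * 50^2 = 60 * 57 * 29 * 78 mod 173
    60 * 57 = 3420 = 133 mod 173
    133 * 29 = 3857 = 51 mod 173
    51 * 78 = 3978 = 172 mod 173
  50^86 = 172 mod 173
Result 172 = p - 1 = -1 mod 173: 50 is a quadratic non-residue mod 173. As a residue in [0, p-1] the value is 172.
50^86 mod 173 = 172

172


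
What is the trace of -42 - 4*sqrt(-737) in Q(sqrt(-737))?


Tr(a + b*sqrt(d)) = (a + b*sqrt(d)) + (a - b*sqrt(d)) = 2a
= 2 * (-42)
= -84

-84


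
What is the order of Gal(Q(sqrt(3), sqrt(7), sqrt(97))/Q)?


The 3 square roots of distinct primes are multiplicatively independent over Q,
so [K:Q] = 2^3 and Gal(K/Q) is isomorphic to (Z/2Z)^3.
|Gal| = 2^3 = 8

8


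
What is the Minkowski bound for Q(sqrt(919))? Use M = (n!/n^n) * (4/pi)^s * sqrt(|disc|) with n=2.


d = 919, d mod 4 = 3, so disc(K) = 4d = 3676; |disc(K)| = 3676
Real quadratic field, so n = 2, s = r2 = 0, r1 = 2
M = (n!/n^n) * (4/pi)^s * sqrt(|disc(K)|) = (2!/2^2) * (4/pi)^0 * sqrt(3676)
= 0.5 * 1.000000 * 60.630026
= 30.3150

30.3150


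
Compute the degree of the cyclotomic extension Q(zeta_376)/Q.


The degree equals Euler's totient phi(376).
376 = 2^3 * 47
phi(376) = 184

184


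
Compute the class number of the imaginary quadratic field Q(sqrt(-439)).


K = Q(sqrt(-439)). d mod 4 = 1, so D = disc(K) = d = -439
h(K) equals the number of primitive reduced positive-definite forms (a, b, c) = a*x^2 + b*x*y + c*y^2 with b^2 - 4ac = D,
where reduced means |b| <= a <= c, with b >= 0 whenever |b| = a or a = c, and primitive means gcd(a, b, c) = 1.
Reduced forces 3a^2 <= |D| = 439, so 1 <= a <= 12; b must have the parity of D, and c = (b^2 - D)/(4a) must be an integer >= a.
Enumerate a = 1..12, b in [-a, a]:
  a=1: (1, 1, 110)  [1]
  a=2: (2, -1, 55), (2, 1, 55)  [2]
  a=3: none
  a=4: (4, -3, 28), (4, 3, 28)  [2]
  a=5: (5, -1, 22), (5, 1, 22)  [2]
  a=6: none
  a=7: (7, -3, 16), (7, 3, 16)  [2]
  a=8: (8, -3, 14), (8, 3, 14)  [2]
  a=9: none
  a=10: (10, -9, 13), (10, -1, 11), (10, 1, 11), (10, 9, 13)  [4]
  a=11..12: none
Total reduced forms: 1 + 2 + 2 + 2 + 2 + 2 + 4 = 15
h = 15

15


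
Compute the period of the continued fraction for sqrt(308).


Run the CF algorithm for sqrt(308).
a_0 = floor(sqrt(308)) = 17; set m_0=0, q_0=1.
Recurrence: m' = q*a - m,  q' = (d - m'^2)/q,  a' = floor((a_0 + m')/q').
  step 1: m=17, q=19, a=1
  step 2: m=2, q=16, a=1
  step 3: m=14, q=7, a=4
  step 4: m=14, q=16, a=1
  step 5: m=2, q=19, a=1
  step 6: m=17, q=1, a=34
a_6 = 2*a_0 = 34, so the period closes here.
sqrt(308) = [17; 1, 1, 4, 1, 1, 34]
Period length = 6

6


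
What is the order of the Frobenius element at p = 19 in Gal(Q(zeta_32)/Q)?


The Frobenius at p in Gal(Q(zeta_n)/Q) = (Z/nZ)* is the class of p, so its order is ord_32(19), the smallest k >= 1 with 19^k = 1 mod 32.
n = 32 = 2^5, phi(32) = 16; the order divides phi(n).
Divisors of 16: 1, 2, 4, 8, 16
Repeated squaring mod 32: 19^1 = 19, 19^2 = 9, 19^4 = 17, 19^8 = 1, 19^16 = 1
Test divisors in increasing order:
  k=1: 19^1 = 19 mod 32
  k=2: 19^2 = 9 mod 32
  k=4: 19^4 = 17 mod 32
  k=8: 19^8 = 1 mod 32  <- first divisor giving 1
Order = 8

8


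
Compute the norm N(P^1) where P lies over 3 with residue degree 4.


N(P^a) = p^(a*f)
= 3^(1*4)
= 3^4
= 81

81


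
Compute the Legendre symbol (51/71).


p = 71 is prime, so compute (51/71) with the reciprocity algorithm (Jacobi-symbol steps: pull out 2s via (2/n), flip via reciprocity, reduce):
  reciprocity: (51/71) -> -(71/51)
  reduce: (20/51)
  pull out 2: (2/51) = -1  (since 51 mod 8 = 3)
  pull out 2: (2/51) = -1  (since 51 mod 8 = 3)
  reciprocity: (5/51) -> +(51/5)
  reduce: (1/5)
  (1/5) = 1
Product of signs = -1
(51/71) = -1

-1


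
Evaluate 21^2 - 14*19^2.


x^2 - d*y^2
= 21^2 - 14*19^2
= 441 - 5054
= -4613

-4613


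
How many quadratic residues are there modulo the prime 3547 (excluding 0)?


For prime p, the number of non-zero quadratic residues is (p-1)/2.
= (3547-1)/2
= 1773

1773


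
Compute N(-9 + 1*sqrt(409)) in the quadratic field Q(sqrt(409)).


N(a + b*sqrt(d)) = a^2 - d*b^2
= (-9)^2 - (409)*(1)^2
= 81 - 409
= -328

-328


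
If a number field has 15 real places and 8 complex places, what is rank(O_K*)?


By Dirichlet's unit theorem:
rank = r1 + r2 - 1
= 15 + 8 - 1
= 22

22


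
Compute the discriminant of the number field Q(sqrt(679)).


For K = Q(sqrt(d)) with d squarefree: disc(K) = d if d = 1 mod 4, and disc(K) = 4d if d = 2 or 3 mod 4.
Here d = 679, and d mod 4 = 3.
d = 3 mod 4, not 1 (O_K = Z[sqrt(d)]), so disc(K) = 4d = 4 * (679) = 2716

2716


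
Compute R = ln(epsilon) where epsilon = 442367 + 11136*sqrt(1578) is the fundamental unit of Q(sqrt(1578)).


epsilon = 442367 + 11136*sqrt(1578)
= 884734.0000
R = ln(884734.0000)
= 13.6930

13.6930


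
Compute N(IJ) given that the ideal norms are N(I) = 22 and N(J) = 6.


N(IJ) = N(I) * N(J)
= 22 * 6
= 132

132


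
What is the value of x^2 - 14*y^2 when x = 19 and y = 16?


x^2 - d*y^2
= 19^2 - 14*16^2
= 361 - 3584
= -3223

-3223


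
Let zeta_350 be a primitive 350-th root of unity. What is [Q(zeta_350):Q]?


The degree equals Euler's totient phi(350).
350 = 2 * 5^2 * 7
phi(350) = 120

120


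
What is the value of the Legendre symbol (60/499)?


p = 499 is prime, so compute (60/499) with the reciprocity algorithm (Jacobi-symbol steps: pull out 2s via (2/n), flip via reciprocity, reduce):
  pull out 2: (2/499) = -1  (since 499 mod 8 = 3)
  pull out 2: (2/499) = -1  (since 499 mod 8 = 3)
  reciprocity: (15/499) -> -(499/15)
  reduce: (4/15)
  pull out 2: (2/15) = +1  (since 15 mod 8 = 7)
  pull out 2: (2/15) = +1  (since 15 mod 8 = 7)
  (1/15) = 1
Product of signs = -1
(60/499) = -1

-1


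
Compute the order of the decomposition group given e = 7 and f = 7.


|D_P| = e * f
= 7 * 7
= 49

49


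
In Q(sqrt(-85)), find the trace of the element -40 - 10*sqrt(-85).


Tr(a + b*sqrt(d)) = (a + b*sqrt(d)) + (a - b*sqrt(d)) = 2a
= 2 * (-40)
= -80

-80


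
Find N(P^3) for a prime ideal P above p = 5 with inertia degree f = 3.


N(P^a) = p^(a*f)
= 5^(3*3)
= 5^9
= 1953125

1953125


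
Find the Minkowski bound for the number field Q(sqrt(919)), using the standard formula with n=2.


d = 919, d mod 4 = 3, so disc(K) = 4d = 3676; |disc(K)| = 3676
Real quadratic field, so n = 2, s = r2 = 0, r1 = 2
M = (n!/n^n) * (4/pi)^s * sqrt(|disc(K)|) = (2!/2^2) * (4/pi)^0 * sqrt(3676)
= 0.5 * 1.000000 * 60.630026
= 30.3150

30.3150


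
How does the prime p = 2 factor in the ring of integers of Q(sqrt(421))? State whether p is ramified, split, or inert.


K = Q(sqrt(421)). Since d mod 4 = 1, disc(K) = 421.
Check p | disc: 421 mod 2 = 1.
p=2 does not divide disc (d is 1 mod 4). 2 splits iff d = 1 mod 8.
d mod 8 = 5, so (d/2) = -1.
(d/p) = -1, so p is inert: (p) stays prime with e=1, f=2, g=1.
Therefore p is inert.

inert


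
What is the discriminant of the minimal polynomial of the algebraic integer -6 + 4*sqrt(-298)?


The element -6 + 4*sqrt(-298) has minimal polynomial:
x^2 + 12*x + 4804
Discriminant = (12)^2 - 4*(4804)
= 144 - 19216
= -19072

-19072


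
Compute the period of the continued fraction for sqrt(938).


Run the CF algorithm for sqrt(938).
a_0 = floor(sqrt(938)) = 30; set m_0=0, q_0=1.
Recurrence: m' = q*a - m,  q' = (d - m'^2)/q,  a' = floor((a_0 + m')/q').
  step 1: m=30, q=38, a=1
  step 2: m=8, q=23, a=1
  step 3: m=15, q=31, a=1
  step 4: m=16, q=22, a=2
  step 5: m=28, q=7, a=8
  step 6: m=28, q=22, a=2
  step 7: m=16, q=31, a=1
  step 8: m=15, q=23, a=1
  step 9: m=8, q=38, a=1
  step 10: m=30, q=1, a=60
a_10 = 2*a_0 = 60, so the period closes here.
sqrt(938) = [30; 1, 1, 1, 2, 8, 2, 1, 1, 1, 60]
Period length = 10

10


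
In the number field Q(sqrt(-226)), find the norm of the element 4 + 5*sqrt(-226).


N(a + b*sqrt(d)) = a^2 - d*b^2
= (4)^2 - (-226)*(5)^2
= 16 + 5650
= 5666

5666


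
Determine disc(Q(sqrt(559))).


For K = Q(sqrt(d)) with d squarefree: disc(K) = d if d = 1 mod 4, and disc(K) = 4d if d = 2 or 3 mod 4.
Here d = 559, and d mod 4 = 3.
d = 3 mod 4, not 1 (O_K = Z[sqrt(d)]), so disc(K) = 4d = 4 * (559) = 2236

2236


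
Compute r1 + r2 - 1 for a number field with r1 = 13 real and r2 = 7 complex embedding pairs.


By Dirichlet's unit theorem:
rank = r1 + r2 - 1
= 13 + 7 - 1
= 19

19


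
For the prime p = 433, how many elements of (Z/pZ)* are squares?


For prime p, the number of non-zero quadratic residues is (p-1)/2.
= (433-1)/2
= 216

216


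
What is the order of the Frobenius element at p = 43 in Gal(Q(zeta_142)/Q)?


The Frobenius at p in Gal(Q(zeta_n)/Q) = (Z/nZ)* is the class of p, so its order is ord_142(43), the smallest k >= 1 with 43^k = 1 mod 142.
n = 142 = 2 * 71, phi(142) = 70; the order divides phi(n).
Divisors of 70: 1, 2, 5, 7, 10, 14, 35, 70
Repeated squaring mod 142: 43^1 = 43, 43^2 = 3, 43^4 = 9, 43^8 = 81, 43^16 = 29, 43^32 = 131, 43^64 = 121
Test divisors in increasing order:
  k=1: 43^1 = 43 mod 142
  k=2: 43^2 = 3 mod 142
  k=5: 43^5 = 9 * 43 = 103 mod 142
  k=7: 43^7 = 9 * 3 * 43 = 25 mod 142
  k=10: 43^10 = 81 * 3 = 101 mod 142
  k=14: 43^14 = 81 * 9 * 3 = 57 mod 142
  k=35: 43^35 = 131 * 3 * 43 = 1 mod 142  <- first divisor giving 1
Order = 35

35


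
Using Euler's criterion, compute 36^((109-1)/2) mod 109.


p = 109 is prime and the exponent is (p-1)/2 = 54, so by Euler's criterion 36^54 = (36/109) = +1 or -1 mod 109.
Compute by square-and-multiply:
  54 = 32 + 16 + 4 + 2 (binary 110110)
  Repeated squaring mod 109: 36^1 = 36, 36^2 = 97, 36^4 = 35, 36^8 = 26, 36^16 = 22, 36^32 = 48
  36^54 = 36^32 * 36^16 * 36^4 * 36^2 = 48 * 22 * 35 * 97 mod 109
    48 * 22 = 1056 = 75 mod 109
    75 * 35 = 2625 = 9 mod 109
    9 * 97 = 873 = 1 mod 109
  36^54 = 1 mod 109
Result 1: 36 is a quadratic residue mod 109.
36^54 mod 109 = 1

1


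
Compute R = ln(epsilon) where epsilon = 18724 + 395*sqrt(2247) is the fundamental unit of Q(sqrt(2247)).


epsilon = 18724 + 395*sqrt(2247)
= 37448.0000
R = ln(37448.0000)
= 10.5307

10.5307


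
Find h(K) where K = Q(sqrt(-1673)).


K = Q(sqrt(-1673)). d mod 4 = 3, so D = disc(K) = 4d = -6692
h(K) equals the number of primitive reduced positive-definite forms (a, b, c) = a*x^2 + b*x*y + c*y^2 with b^2 - 4ac = D,
where reduced means |b| <= a <= c, with b >= 0 whenever |b| = a or a = c, and primitive means gcd(a, b, c) = 1.
Reduced forces 3a^2 <= |D| = 6692, so 1 <= a <= 47; b must have the parity of D, and c = (b^2 - D)/(4a) must be an integer >= a.
Enumerate a = 1..47, b in [-a, a]:
  a=1: (1, 0, 1673)  [1]
  a=2: (2, 2, 837)  [1]
  a=3: (3, -2, 558), (3, 2, 558)  [2]
  a=4..5: none
  a=6: (6, -2, 279), (6, 2, 279)  [2]
  a=7: (7, 0, 239)  [1]
  a=8: none
  a=9: (9, -2, 186), (9, 2, 186)  [2]
  a=10..12: none
  a=13: (13, -4, 129), (13, 4, 129)  [2]
  a=14: (14, 14, 123)  [1]
  a=15..17: none
  a=18: (18, -2, 93), (18, 2, 93)  [2]
  a=19..20: none
  a=21: (21, -14, 82), (21, 14, 82)  [2]
  a=22: none
  a=23: (23, -22, 78), (23, 22, 78)  [2]
  a=24..25: none
  a=26: (26, -22, 69), (26, 22, 69)  [2]
  a=27: (27, -2, 62), (27, 2, 62)  [2]
  a=28: none
  a=29: (29, -6, 58), (29, 6, 58)  [2]
  a=30: none
  a=31: (31, -2, 54), (31, 2, 54)  [2]
  a=32..38: none
  a=39: (39, -22, 46), (39, -4, 43), (39, 4, 43), (39, 22, 46)  [4]
  a=40: none
  a=41: (41, -14, 42), (41, 14, 42)  [2]
  a=42..47: none
Total reduced forms: 1 + 1 + 2 + 2 + 1 + 2 + 2 + 1 + 2 + 2 + 2 + 2 + 2 + 2 + 2 + 4 + 2 = 32
h = 32

32
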